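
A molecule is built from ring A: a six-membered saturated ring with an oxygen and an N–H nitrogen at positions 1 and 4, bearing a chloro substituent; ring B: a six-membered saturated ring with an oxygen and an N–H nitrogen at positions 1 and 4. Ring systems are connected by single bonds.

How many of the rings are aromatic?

0

Ring A has only sp³ atoms, so it is not fully conjugated — not aromatic (morpholine).
Ring B has only sp³ atoms, so it is not fully conjugated — not aromatic (morpholine).
No ring is aromatic. Total: 0.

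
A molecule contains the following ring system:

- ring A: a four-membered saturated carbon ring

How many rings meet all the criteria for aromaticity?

Ring A has only sp³ atoms, so it is not fully conjugated — not aromatic (cyclobutane).

0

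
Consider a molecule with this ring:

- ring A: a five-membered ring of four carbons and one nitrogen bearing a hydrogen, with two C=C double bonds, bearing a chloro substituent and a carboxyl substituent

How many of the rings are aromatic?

1

Ring A is planar and fully conjugated; 2 ring double bonds (4 π electrons) plus a heteroatom lone pair (2) give 6 π electrons. 6 = 4(1)+2, so ring A is aromatic (pyrrole).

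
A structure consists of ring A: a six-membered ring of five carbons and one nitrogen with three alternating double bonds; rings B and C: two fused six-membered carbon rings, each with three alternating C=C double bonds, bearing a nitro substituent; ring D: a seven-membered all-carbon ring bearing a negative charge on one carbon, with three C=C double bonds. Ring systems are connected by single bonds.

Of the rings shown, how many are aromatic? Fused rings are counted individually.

3

Ring A has a continuous p-orbital overlap around the ring; 3 ring double bonds give 6 π electrons. That satisfies 4n+2 with n=1, so ring A is aromatic (pyridine).
Rings B and C form a fused bicyclic system with 10 sp² atoms and 10 π electrons from ring double bonds. 10 = 4(2)+2, so the system is aromatic and both rings count as aromatic (naphthalene).
Ring D has only sp² ring atoms; a planar conformation would have a fully conjugated π system of 8 electrons. But 8 = 4(2), which is 4n not 4n+2, so ring D is not aromatic (cycloheptatrienyl anion).
Aromatic: A, B, C. Total: 3.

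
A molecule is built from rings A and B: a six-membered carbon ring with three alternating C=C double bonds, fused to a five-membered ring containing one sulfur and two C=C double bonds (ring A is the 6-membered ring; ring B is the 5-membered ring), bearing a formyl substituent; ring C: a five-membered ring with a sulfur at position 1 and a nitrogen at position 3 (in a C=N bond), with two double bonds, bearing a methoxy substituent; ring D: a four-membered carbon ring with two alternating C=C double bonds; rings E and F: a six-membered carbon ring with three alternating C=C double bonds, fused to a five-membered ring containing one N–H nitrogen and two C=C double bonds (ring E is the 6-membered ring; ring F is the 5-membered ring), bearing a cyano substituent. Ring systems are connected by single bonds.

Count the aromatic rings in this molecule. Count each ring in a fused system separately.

Rings A and B form a fused bicyclic system (with one sulfur) with 9 sp² atoms and 10 π electrons from ring double bonds plus a heteroatom lone pair. 10 = 4(2)+2, so the system is aromatic and both rings count as aromatic (benzothiophene).
Ring C has a continuous p-orbital overlap around the ring; 2 ring double bonds (4 π electrons) plus a heteroatom lone pair (2) give 6 π electrons. 6 = 4(1)+2, so ring C is aromatic (thiazole).
Ring D has only sp² ring atoms; a planar conformation would have a fully conjugated π system of 4 electrons. But 4 = 4(1), which is 4n not 4n+2, so ring D is not aromatic (cyclobutadiene) — cyclobutadiene is antiaromatic and distorts to a rectangle.
Rings E and F form a fused bicyclic system (with one N–H) with 9 sp² atoms and 10 π electrons from ring double bonds plus a heteroatom lone pair. 10 = 4(2)+2, so the system is aromatic and both rings count as aromatic (indole).
Aromatic: A, B, C, E, F. Total: 5.

5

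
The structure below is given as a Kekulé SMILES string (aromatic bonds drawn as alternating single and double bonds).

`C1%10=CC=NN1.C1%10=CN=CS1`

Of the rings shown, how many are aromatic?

2

The SMILES encodes a five-membered ring with two adjacent nitrogens (one bearing H, one in a double bond) and two double bonds; a five-membered ring with a sulfur at position 1 and a nitrogen at position 3 (in a C=N bond), with two double bonds.
The 5-membered ring with two adjacent nitrogens (one N–H, one =N–) has a continuous p-orbital overlap around the ring; 2 ring double bonds (4 π electrons) plus a heteroatom lone pair (2) give 6 π electrons. Since 6 = 4n+2 (n=1), it is aromatic (pyrazole).
The 5-membered ring with one sulfur and one =N– has a continuous p-orbital overlap around the ring; 2 ring double bonds (4 π electrons) plus a heteroatom lone pair (2) give 6 π electrons. That satisfies 4n+2 with n=1, so it is aromatic (thiazole).
2 of the 2 rings are aromatic. Total: 2.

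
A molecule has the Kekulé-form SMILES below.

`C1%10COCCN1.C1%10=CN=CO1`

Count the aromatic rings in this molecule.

The SMILES encodes a six-membered saturated ring with an oxygen and an N–H nitrogen at positions 1 and 4; a five-membered ring with an oxygen at position 1 and a nitrogen at position 3 (in a C=N bond), with two double bonds.
The 6-membered ring with one oxygen and one N–H (1,4) has only sp³ atoms, so it is not fully conjugated — not aromatic (morpholine).
The 5-membered ring with one oxygen and one =N– is fully conjugated (every ring atom contributes a p orbital); 2 ring double bonds (4 π electrons) plus a heteroatom lone pair (2) give 6 π electrons. 6 = 4(1)+2, so it is aromatic (oxazole).
1 of the 2 rings is aromatic. Total: 1.

1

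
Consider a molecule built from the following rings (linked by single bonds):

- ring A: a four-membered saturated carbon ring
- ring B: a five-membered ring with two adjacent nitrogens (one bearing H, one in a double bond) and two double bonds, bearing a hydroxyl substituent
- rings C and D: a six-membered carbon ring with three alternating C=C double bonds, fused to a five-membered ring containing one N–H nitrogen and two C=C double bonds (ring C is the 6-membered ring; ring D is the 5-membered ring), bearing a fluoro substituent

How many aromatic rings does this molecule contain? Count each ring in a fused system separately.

Ring A has only sp³ atoms, so it is not fully conjugated — not aromatic (cyclobutane).
Ring B is planar and fully conjugated; 2 ring double bonds (4 π electrons) plus a heteroatom lone pair (2) give 6 π electrons. Since 6 = 4n+2 (n=1), ring B is aromatic (pyrazole).
Rings C and D form a fused bicyclic system (with one N–H) with 9 sp² atoms and 10 π electrons from ring double bonds plus a heteroatom lone pair. 10 = 4(2)+2, so the system is aromatic and both rings count as aromatic (indole).
Aromatic: B, C, D. Total: 3.

3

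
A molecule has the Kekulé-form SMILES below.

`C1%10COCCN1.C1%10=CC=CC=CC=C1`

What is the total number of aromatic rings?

0

The SMILES encodes a six-membered saturated ring with an oxygen and an N–H nitrogen at positions 1 and 4; an eight-membered carbon ring with four alternating C=C double bonds.
The 6-membered ring with one oxygen and one N–H (1,4) has only sp³ atoms, so it is not fully conjugated — not aromatic (morpholine).
The 8-membered ring has only sp² ring atoms; a planar conformation would have a fully conjugated π system of 8 electrons. But 8 = 4(2), which is 4n not 4n+2, so it is not aromatic (cyclooctatetraene) — cyclooctatetraene distorts into a non-planar tub to avoid antiaromaticity.
None of the rings are aromatic. Total: 0.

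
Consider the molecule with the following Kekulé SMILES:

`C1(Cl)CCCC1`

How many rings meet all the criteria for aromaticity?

0

The SMILES encodes a five-membered saturated carbon ring.
The 5-membered ring has only sp³ atoms, so it is not fully conjugated — not aromatic (cyclopentane).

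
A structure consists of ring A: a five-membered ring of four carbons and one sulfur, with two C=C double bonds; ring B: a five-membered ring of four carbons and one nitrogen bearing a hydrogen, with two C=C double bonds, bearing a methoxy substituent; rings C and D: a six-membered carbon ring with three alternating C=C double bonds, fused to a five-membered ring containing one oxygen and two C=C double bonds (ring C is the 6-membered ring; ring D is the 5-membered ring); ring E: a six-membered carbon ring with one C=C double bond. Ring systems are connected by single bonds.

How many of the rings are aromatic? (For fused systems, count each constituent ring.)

Ring A is planar and fully conjugated; 2 ring double bonds (4 π electrons) plus a heteroatom lone pair (2) give 6 π electrons. Since 6 = 4n+2 (n=1), ring A is aromatic (thiophene).
Ring B is planar and fully conjugated; 2 ring double bonds (4 π electrons) plus a heteroatom lone pair (2) give 6 π electrons. That satisfies 4n+2 with n=1, so ring B is aromatic (pyrrole).
Rings C and D form a fused bicyclic system (with one oxygen) with 9 sp² atoms and 10 π electrons from ring double bonds plus a heteroatom lone pair. 10 = 4(2)+2, so the system is aromatic and both rings count as aromatic (benzofuran).
Ring E has four sp³ carbons, so it is not fully conjugated — not aromatic (cyclohexene).
Aromatic: A, B, C, D. Total: 4.

4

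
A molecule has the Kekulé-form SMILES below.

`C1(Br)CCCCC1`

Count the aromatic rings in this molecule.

The SMILES encodes a six-membered saturated carbon ring.
The 6-membered ring has only sp³ atoms, so it is not fully conjugated — not aromatic (cyclohexane).

0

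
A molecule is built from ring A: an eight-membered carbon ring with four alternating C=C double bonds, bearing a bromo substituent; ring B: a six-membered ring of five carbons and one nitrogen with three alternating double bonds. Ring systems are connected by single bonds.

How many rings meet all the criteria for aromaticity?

Ring A has only sp² ring atoms; a planar conformation would have a fully conjugated π system of 8 electrons. But 8 = 4(2), which is 4n not 4n+2, so ring A is not aromatic (cyclooctatetraene) — cyclooctatetraene distorts into a non-planar tub to avoid antiaromaticity.
Ring B is planar and fully conjugated; 3 ring double bonds give 6 π electrons. Since 6 = 4n+2 (n=1), ring B is aromatic (pyridine).
Aromatic: B. Total: 1.

1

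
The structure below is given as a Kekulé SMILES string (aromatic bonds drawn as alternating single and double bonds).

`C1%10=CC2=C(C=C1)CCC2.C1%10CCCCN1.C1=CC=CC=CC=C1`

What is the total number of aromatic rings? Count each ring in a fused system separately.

1

The SMILES encodes a six-membered carbon ring with three alternating C=C double bonds, fused to a saturated five-membered carbon ring; a six-membered saturated ring of five carbons and one N–H nitrogen; an eight-membered carbon ring with four alternating C=C double bonds.
The 6-membered ring has a continuous p-orbital overlap around the ring; 3 ring double bonds give 6 π electrons. 6 = 4(1)+2, so it is aromatic (benzene ring).
The 5-membered ring has three sp³ carbons, so it is not fully conjugated — not aromatic (cyclopentane ring).
The 6-membered ring with one N–H has only sp³ atoms, so it is not fully conjugated — not aromatic (piperidine).
The 8-membered ring has only sp² ring atoms; a planar conformation would have a fully conjugated π system of 8 electrons. But 8 = 4(2), which is 4n not 4n+2, so it is not aromatic (cyclooctatetraene) — cyclooctatetraene distorts into a non-planar tub to avoid antiaromaticity.
1 of the 4 rings is aromatic. Total: 1.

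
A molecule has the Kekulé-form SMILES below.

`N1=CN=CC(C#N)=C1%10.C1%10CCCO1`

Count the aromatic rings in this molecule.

1

The SMILES encodes a six-membered ring with nitrogens at positions 1 and 3 and three alternating double bonds; a five-membered saturated ring of four carbons and one oxygen.
The 6-membered ring with two nitrogens (1,3) has a continuous p-orbital overlap around the ring; 3 ring double bonds give 6 π electrons. That satisfies 4n+2 with n=1, so it is aromatic (pyrimidine).
The 5-membered ring with one oxygen has only sp³ atoms, so it is not fully conjugated — not aromatic (tetrahydrofuran).
1 of the 2 rings is aromatic. Total: 1.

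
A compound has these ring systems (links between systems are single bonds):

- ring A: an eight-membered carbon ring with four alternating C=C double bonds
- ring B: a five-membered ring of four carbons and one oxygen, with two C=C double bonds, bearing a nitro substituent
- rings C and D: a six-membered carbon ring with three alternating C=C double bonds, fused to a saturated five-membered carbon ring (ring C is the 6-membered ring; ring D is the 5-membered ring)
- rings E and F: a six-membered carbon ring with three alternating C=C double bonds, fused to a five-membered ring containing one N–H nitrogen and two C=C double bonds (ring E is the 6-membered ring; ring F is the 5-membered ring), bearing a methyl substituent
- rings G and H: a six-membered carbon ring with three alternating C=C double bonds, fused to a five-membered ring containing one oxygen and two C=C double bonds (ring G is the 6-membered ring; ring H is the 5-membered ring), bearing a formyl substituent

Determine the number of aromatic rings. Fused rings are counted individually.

Ring A has only sp² ring atoms; a planar conformation would have a fully conjugated π system of 8 electrons. But 8 = 4(2), which is 4n not 4n+2, so ring A is not aromatic (cyclooctatetraene) — cyclooctatetraene distorts into a non-planar tub to avoid antiaromaticity.
Ring B is planar and fully conjugated; 2 ring double bonds (4 π electrons) plus a heteroatom lone pair (2) give 6 π electrons. 6 = 4(1)+2, so ring B is aromatic (furan).
Ring C is fully conjugated (every ring atom contributes a p orbital); 3 ring double bonds give 6 π electrons. That satisfies 4n+2 with n=1, so ring C is aromatic (benzene ring).
Ring D has three sp³ carbons, so it is not fully conjugated — not aromatic (cyclopentane ring).
Rings E and F form a fused bicyclic system (with one N–H) with 9 sp² atoms and 10 π electrons from ring double bonds plus a heteroatom lone pair. 10 = 4(2)+2, so the system is aromatic and both rings count as aromatic (indole).
Rings G and H form a fused bicyclic system (with one oxygen) with 9 sp² atoms and 10 π electrons from ring double bonds plus a heteroatom lone pair. 10 = 4(2)+2, so the system is aromatic and both rings count as aromatic (benzofuran).
Aromatic: B, C, E, F, G, H. Total: 6.

6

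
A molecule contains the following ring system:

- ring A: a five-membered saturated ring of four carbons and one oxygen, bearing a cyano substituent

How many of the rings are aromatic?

Ring A has only sp³ atoms, so it is not fully conjugated — not aromatic (tetrahydrofuran).

0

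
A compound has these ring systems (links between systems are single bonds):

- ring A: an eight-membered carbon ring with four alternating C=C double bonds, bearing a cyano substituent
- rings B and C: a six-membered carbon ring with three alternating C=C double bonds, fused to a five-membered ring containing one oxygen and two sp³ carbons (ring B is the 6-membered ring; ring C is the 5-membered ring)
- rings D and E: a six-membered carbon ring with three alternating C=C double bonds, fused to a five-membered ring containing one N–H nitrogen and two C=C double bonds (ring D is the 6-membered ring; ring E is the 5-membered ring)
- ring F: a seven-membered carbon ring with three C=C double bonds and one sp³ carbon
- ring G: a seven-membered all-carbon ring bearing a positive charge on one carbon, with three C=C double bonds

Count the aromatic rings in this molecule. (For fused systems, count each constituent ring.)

4

Ring A has only sp² ring atoms; a planar conformation would have a fully conjugated π system of 8 electrons. But 8 = 4(2), which is 4n not 4n+2, so ring A is not aromatic (cyclooctatetraene) — cyclooctatetraene distorts into a non-planar tub to avoid antiaromaticity.
Ring B is fully conjugated (every ring atom contributes a p orbital); 3 ring double bonds give 6 π electrons. Since 6 = 4n+2 (n=1), ring B is aromatic (benzene ring).
Ring C has two sp³ carbons, so it is not fully conjugated — not aromatic (oxolane ring).
Rings D and E form a fused bicyclic system (with one N–H) with 9 sp² atoms and 10 π electrons from ring double bonds plus a heteroatom lone pair. 10 = 4(2)+2, so the system is aromatic and both rings count as aromatic (indole).
Ring F has one sp³ carbon, so it is not fully conjugated — not aromatic (cycloheptatriene).
Ring G is fully conjugated (every ring atom contributes a p orbital); 3 ring double bonds (6 π electrons) plus the carbocation's empty p orbital (0, but keeps the ring conjugated) give 6 π electrons. Since 6 = 4n+2 (n=1), ring G is aromatic (tropylium cation).
Aromatic: B, D, E, G. Total: 4.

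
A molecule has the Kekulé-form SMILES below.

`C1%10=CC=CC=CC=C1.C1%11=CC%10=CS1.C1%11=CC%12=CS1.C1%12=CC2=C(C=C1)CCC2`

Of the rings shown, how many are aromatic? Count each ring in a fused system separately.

The SMILES encodes an eight-membered carbon ring with four alternating C=C double bonds; a five-membered ring of four carbons and one sulfur, with two C=C double bonds; a five-membered ring of four carbons and one sulfur, with two C=C double bonds; a six-membered carbon ring with three alternating C=C double bonds, fused to a saturated five-membered carbon ring.
The 8-membered ring has only sp² ring atoms; a planar conformation would have a fully conjugated π system of 8 electrons. But 8 = 4(2), which is 4n not 4n+2, so it is not aromatic (cyclooctatetraene) — cyclooctatetraene distorts into a non-planar tub to avoid antiaromaticity.
The 5-membered ring with one sulfur is planar and fully conjugated; 2 ring double bonds (4 π electrons) plus a heteroatom lone pair (2) give 6 π electrons. That satisfies 4n+2 with n=1, so it is aromatic (thiophene).
The second 5-membered ring with one sulfur has a continuous p-orbital overlap around the ring; 2 ring double bonds (4 π electrons) plus a heteroatom lone pair (2) give 6 π electrons. 6 = 4(1)+2, so it is aromatic (thiophene).
The 6-membered ring is planar and fully conjugated; 3 ring double bonds give 6 π electrons. That satisfies 4n+2 with n=1, so it is aromatic (benzene ring).
The 5-membered ring has three sp³ carbons, so it is not fully conjugated — not aromatic (cyclopentane ring).
3 of the 5 rings are aromatic. Total: 3.

3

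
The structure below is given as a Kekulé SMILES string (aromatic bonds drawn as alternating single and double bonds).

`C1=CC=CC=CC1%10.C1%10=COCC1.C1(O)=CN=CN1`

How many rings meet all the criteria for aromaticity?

The SMILES encodes a seven-membered carbon ring with three C=C double bonds and one sp³ carbon; a five-membered ring of four carbons and one oxygen, with one C=C double bond and two sp³ carbons; a five-membered ring with nitrogens at positions 1 and 3 (one bearing H, one in a C=N bond) and two double bonds.
The 7-membered ring has one sp³ carbon, so it is not fully conjugated — not aromatic (cycloheptatriene).
The 5-membered ring with one oxygen has two sp³ carbons, so it is not fully conjugated — not aromatic (2,3-dihydrofuran).
The 5-membered ring with two nitrogens (one N–H, one =N–) has a continuous p-orbital overlap around the ring; 2 ring double bonds (4 π electrons) plus a heteroatom lone pair (2) give 6 π electrons. Since 6 = 4n+2 (n=1), it is aromatic (imidazole).
1 of the 3 rings is aromatic. Total: 1.

1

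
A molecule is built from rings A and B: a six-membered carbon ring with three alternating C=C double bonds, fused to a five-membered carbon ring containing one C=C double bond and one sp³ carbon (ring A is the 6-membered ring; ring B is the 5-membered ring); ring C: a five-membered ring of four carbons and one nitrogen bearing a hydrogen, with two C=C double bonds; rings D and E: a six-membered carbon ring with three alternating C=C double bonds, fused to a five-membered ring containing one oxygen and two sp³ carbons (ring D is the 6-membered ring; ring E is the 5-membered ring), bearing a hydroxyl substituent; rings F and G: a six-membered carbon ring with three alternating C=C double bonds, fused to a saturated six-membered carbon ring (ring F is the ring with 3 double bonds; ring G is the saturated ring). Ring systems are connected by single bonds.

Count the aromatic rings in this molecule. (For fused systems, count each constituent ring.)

4

Ring A has a continuous p-orbital overlap around the ring; 3 ring double bonds give 6 π electrons. Since 6 = 4n+2 (n=1), ring A is aromatic (benzene ring).
Ring B has one sp³ carbon, so it is not fully conjugated — not aromatic (cyclopentene ring).
Ring C has a continuous p-orbital overlap around the ring; 2 ring double bonds (4 π electrons) plus a heteroatom lone pair (2) give 6 π electrons. 6 = 4(1)+2, so ring C is aromatic (pyrrole).
Ring D is fully conjugated (every ring atom contributes a p orbital); 3 ring double bonds give 6 π electrons. 6 = 4(1)+2, so ring D is aromatic (benzene ring).
Ring E has two sp³ carbons, so it is not fully conjugated — not aromatic (oxolane ring).
Ring F is planar and fully conjugated; 3 ring double bonds give 6 π electrons. That satisfies 4n+2 with n=1, so ring F is aromatic (benzene ring).
Ring G has four sp³ carbons, so it is not fully conjugated — not aromatic (cyclohexane ring).
Aromatic: A, C, D, F. Total: 4.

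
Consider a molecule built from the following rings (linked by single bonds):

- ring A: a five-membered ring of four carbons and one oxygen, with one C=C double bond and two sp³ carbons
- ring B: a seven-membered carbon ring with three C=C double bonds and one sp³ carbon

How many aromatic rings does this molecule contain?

Ring A has two sp³ carbons, so it is not fully conjugated — not aromatic (2,3-dihydrofuran).
Ring B has one sp³ carbon, so it is not fully conjugated — not aromatic (cycloheptatriene).
No ring is aromatic. Total: 0.

0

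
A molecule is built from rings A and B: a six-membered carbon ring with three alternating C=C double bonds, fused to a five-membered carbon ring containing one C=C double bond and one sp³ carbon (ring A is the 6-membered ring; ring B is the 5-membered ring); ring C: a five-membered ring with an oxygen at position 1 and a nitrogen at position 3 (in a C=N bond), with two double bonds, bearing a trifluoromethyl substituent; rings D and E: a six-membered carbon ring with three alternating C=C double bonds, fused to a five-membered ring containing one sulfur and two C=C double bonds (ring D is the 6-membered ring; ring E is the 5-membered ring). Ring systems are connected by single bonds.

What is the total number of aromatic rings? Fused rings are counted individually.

Ring A has a continuous p-orbital overlap around the ring; 3 ring double bonds give 6 π electrons. Since 6 = 4n+2 (n=1), ring A is aromatic (benzene ring).
Ring B has one sp³ carbon, so it is not fully conjugated — not aromatic (cyclopentene ring).
Ring C has a continuous p-orbital overlap around the ring; 2 ring double bonds (4 π electrons) plus a heteroatom lone pair (2) give 6 π electrons. 6 = 4(1)+2, so ring C is aromatic (oxazole).
Rings D and E form a fused bicyclic system (with one sulfur) with 9 sp² atoms and 10 π electrons from ring double bonds plus a heteroatom lone pair. 10 = 4(2)+2, so the system is aromatic and both rings count as aromatic (benzothiophene).
Aromatic: A, C, D, E. Total: 4.

4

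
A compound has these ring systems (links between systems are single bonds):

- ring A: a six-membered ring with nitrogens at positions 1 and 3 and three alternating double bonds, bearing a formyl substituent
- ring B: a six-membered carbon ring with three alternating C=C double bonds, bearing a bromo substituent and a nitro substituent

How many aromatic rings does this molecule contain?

2

Ring A has a continuous p-orbital overlap around the ring; 3 ring double bonds give 6 π electrons. 6 = 4(1)+2, so ring A is aromatic (pyrimidine).
Ring B is fully conjugated (every ring atom contributes a p orbital); 3 ring double bonds give 6 π electrons. 6 = 4(1)+2, so ring B is aromatic (benzene).
Aromatic: A, B. Total: 2.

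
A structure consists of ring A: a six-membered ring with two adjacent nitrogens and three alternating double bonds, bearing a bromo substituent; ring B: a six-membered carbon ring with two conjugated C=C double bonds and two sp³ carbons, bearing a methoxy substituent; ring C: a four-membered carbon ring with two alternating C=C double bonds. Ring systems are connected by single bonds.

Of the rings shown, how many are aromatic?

Ring A is fully conjugated (every ring atom contributes a p orbital); 3 ring double bonds give 6 π electrons. 6 = 4(1)+2, so ring A is aromatic (pyridazine).
Ring B has two sp³ carbons, so it is not fully conjugated — not aromatic (1,3-cyclohexadiene).
Ring C has only sp² ring atoms; a planar conformation would have a fully conjugated π system of 4 electrons. But 4 = 4(1), which is 4n not 4n+2, so ring C is not aromatic (cyclobutadiene) — cyclobutadiene is antiaromatic and distorts to a rectangle.
Aromatic: A. Total: 1.

1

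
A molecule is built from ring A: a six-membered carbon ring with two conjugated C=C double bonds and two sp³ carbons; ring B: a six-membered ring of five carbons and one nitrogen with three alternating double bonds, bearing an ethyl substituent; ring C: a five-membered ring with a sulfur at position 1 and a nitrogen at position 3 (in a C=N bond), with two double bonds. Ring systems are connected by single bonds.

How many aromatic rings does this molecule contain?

2

Ring A has two sp³ carbons, so it is not fully conjugated — not aromatic (1,3-cyclohexadiene).
Ring B has a continuous p-orbital overlap around the ring; 3 ring double bonds give 6 π electrons. That satisfies 4n+2 with n=1, so ring B is aromatic (pyridine).
Ring C is planar and fully conjugated; 2 ring double bonds (4 π electrons) plus a heteroatom lone pair (2) give 6 π electrons. That satisfies 4n+2 with n=1, so ring C is aromatic (thiazole).
Aromatic: B, C. Total: 2.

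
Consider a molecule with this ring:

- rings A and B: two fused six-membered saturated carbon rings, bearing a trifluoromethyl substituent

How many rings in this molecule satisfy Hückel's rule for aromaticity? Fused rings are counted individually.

Ring A has only sp³ atoms, so it is not fully conjugated — not aromatic (cyclohexane ring).
Ring B has only sp³ atoms, so it is not fully conjugated — not aromatic (cyclohexane ring).
No ring is aromatic. Total: 0.

0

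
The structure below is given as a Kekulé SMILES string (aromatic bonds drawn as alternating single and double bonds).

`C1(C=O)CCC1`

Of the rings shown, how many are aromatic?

The SMILES encodes a four-membered saturated carbon ring.
The 4-membered ring has only sp³ atoms, so it is not fully conjugated — not aromatic (cyclobutane).

0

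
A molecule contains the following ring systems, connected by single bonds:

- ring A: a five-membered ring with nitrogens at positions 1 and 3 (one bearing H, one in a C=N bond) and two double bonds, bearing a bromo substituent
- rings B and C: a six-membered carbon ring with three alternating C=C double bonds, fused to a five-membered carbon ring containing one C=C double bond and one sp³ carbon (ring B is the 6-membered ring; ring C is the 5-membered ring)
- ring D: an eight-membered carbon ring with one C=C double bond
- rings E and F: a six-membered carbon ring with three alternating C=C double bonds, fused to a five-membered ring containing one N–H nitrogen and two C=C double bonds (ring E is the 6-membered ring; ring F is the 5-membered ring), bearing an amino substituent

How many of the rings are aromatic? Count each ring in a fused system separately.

4

Ring A is fully conjugated (every ring atom contributes a p orbital); 2 ring double bonds (4 π electrons) plus a heteroatom lone pair (2) give 6 π electrons. 6 = 4(1)+2, so ring A is aromatic (imidazole).
Ring B has a continuous p-orbital overlap around the ring; 3 ring double bonds give 6 π electrons. That satisfies 4n+2 with n=1, so ring B is aromatic (benzene ring).
Ring C has one sp³ carbon, so it is not fully conjugated — not aromatic (cyclopentene ring).
Ring D has six sp³ carbons, so it is not fully conjugated — not aromatic (cyclooctene).
Rings E and F form a fused bicyclic system (with one N–H) with 9 sp² atoms and 10 π electrons from ring double bonds plus a heteroatom lone pair. 10 = 4(2)+2, so the system is aromatic and both rings count as aromatic (indole).
Aromatic: A, B, E, F. Total: 4.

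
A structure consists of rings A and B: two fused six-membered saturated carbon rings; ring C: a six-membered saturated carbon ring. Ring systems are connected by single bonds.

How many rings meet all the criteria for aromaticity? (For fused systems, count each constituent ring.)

Ring A has only sp³ atoms, so it is not fully conjugated — not aromatic (cyclohexane ring).
Ring B has only sp³ atoms, so it is not fully conjugated — not aromatic (cyclohexane ring).
Ring C has only sp³ atoms, so it is not fully conjugated — not aromatic (cyclohexane).
No ring is aromatic. Total: 0.

0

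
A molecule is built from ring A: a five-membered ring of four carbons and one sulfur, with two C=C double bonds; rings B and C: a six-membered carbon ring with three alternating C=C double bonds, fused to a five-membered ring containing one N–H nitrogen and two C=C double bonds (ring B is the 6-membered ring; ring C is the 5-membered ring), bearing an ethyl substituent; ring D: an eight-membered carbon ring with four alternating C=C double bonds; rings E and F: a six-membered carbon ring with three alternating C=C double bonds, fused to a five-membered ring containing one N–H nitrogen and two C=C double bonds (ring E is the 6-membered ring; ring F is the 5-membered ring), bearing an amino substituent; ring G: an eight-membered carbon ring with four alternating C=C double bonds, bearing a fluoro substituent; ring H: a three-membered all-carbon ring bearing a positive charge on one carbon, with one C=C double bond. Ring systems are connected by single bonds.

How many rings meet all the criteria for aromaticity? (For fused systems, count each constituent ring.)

Ring A is fully conjugated (every ring atom contributes a p orbital); 2 ring double bonds (4 π electrons) plus a heteroatom lone pair (2) give 6 π electrons. Since 6 = 4n+2 (n=1), ring A is aromatic (thiophene).
Rings B and C form a fused bicyclic system (with one N–H) with 9 sp² atoms and 10 π electrons from ring double bonds plus a heteroatom lone pair. 10 = 4(2)+2, so the system is aromatic and both rings count as aromatic (indole).
Ring D has only sp² ring atoms; a planar conformation would have a fully conjugated π system of 8 electrons. But 8 = 4(2), which is 4n not 4n+2, so ring D is not aromatic (cyclooctatetraene) — cyclooctatetraene distorts into a non-planar tub to avoid antiaromaticity.
Rings E and F form a fused bicyclic system (with one N–H) with 9 sp² atoms and 10 π electrons from ring double bonds plus a heteroatom lone pair. 10 = 4(2)+2, so the system is aromatic and both rings count as aromatic (indole).
Ring G has only sp² ring atoms; a planar conformation would have a fully conjugated π system of 8 electrons. But 8 = 4(2), which is 4n not 4n+2, so ring G is not aromatic (cyclooctatetraene) — cyclooctatetraene distorts into a non-planar tub to avoid antiaromaticity.
Ring H has a continuous p-orbital overlap around the ring; 1 ring double bond (2 π electrons) plus the carbocation's empty p orbital (0, but keeps the ring conjugated) give 2 π electrons. 2 = 4(0)+2, so ring H is aromatic (cyclopropenyl cation).
Aromatic: A, B, C, E, F, H. Total: 6.

6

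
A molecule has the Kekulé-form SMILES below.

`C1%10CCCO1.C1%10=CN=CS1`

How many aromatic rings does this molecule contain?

1

The SMILES encodes a five-membered saturated ring of four carbons and one oxygen; a five-membered ring with a sulfur at position 1 and a nitrogen at position 3 (in a C=N bond), with two double bonds.
The 5-membered ring with one oxygen has only sp³ atoms, so it is not fully conjugated — not aromatic (tetrahydrofuran).
The 5-membered ring with one sulfur and one =N– has a continuous p-orbital overlap around the ring; 2 ring double bonds (4 π electrons) plus a heteroatom lone pair (2) give 6 π electrons. That satisfies 4n+2 with n=1, so it is aromatic (thiazole).
1 of the 2 rings is aromatic. Total: 1.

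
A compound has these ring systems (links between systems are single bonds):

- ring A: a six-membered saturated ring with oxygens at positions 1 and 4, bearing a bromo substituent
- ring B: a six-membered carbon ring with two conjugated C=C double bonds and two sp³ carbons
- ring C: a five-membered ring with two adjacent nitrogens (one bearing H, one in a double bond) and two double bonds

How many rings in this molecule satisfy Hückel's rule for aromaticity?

1

Ring A has only sp³ atoms, so it is not fully conjugated — not aromatic (1,4-dioxane).
Ring B has two sp³ carbons, so it is not fully conjugated — not aromatic (1,3-cyclohexadiene).
Ring C is planar and fully conjugated; 2 ring double bonds (4 π electrons) plus a heteroatom lone pair (2) give 6 π electrons. 6 = 4(1)+2, so ring C is aromatic (pyrazole).
Aromatic: C. Total: 1.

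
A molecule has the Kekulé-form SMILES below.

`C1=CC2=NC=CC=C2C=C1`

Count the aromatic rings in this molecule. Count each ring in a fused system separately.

The SMILES encodes two fused six-membered rings, each with three alternating double bonds; one ring is all carbon and the other has one ring nitrogen.
The fused 6/6-membered bicyclic (with one nitrogen) is a single π system with 10 sp² atoms and 10 π electrons from ring double bonds. 10 = 4(2)+2, so the system is aromatic and both rings count as aromatic (quinoline).
2 of the 2 rings are aromatic. Total: 2.

2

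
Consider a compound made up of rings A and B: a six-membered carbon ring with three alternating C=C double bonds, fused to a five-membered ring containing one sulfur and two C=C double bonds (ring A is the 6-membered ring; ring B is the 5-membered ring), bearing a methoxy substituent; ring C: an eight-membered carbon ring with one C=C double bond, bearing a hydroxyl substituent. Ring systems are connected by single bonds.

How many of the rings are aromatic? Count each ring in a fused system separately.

2

Rings A and B form a fused bicyclic system (with one sulfur) with 9 sp² atoms and 10 π electrons from ring double bonds plus a heteroatom lone pair. 10 = 4(2)+2, so the system is aromatic and both rings count as aromatic (benzothiophene).
Ring C has six sp³ carbons, so it is not fully conjugated — not aromatic (cyclooctene).
Aromatic: A, B. Total: 2.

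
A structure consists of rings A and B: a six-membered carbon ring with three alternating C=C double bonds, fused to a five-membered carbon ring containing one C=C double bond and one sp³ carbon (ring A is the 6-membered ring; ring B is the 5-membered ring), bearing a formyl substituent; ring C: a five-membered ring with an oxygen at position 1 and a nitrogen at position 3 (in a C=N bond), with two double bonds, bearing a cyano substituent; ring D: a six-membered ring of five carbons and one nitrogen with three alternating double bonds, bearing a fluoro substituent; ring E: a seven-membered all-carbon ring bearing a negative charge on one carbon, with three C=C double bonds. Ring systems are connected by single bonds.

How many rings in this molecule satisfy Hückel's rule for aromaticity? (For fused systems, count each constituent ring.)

Ring A is planar and fully conjugated; 3 ring double bonds give 6 π electrons. That satisfies 4n+2 with n=1, so ring A is aromatic (benzene ring).
Ring B has one sp³ carbon, so it is not fully conjugated — not aromatic (cyclopentene ring).
Ring C has a continuous p-orbital overlap around the ring; 2 ring double bonds (4 π electrons) plus a heteroatom lone pair (2) give 6 π electrons. That satisfies 4n+2 with n=1, so ring C is aromatic (oxazole).
Ring D has a continuous p-orbital overlap around the ring; 3 ring double bonds give 6 π electrons. Since 6 = 4n+2 (n=1), ring D is aromatic (pyridine).
Ring E has only sp² ring atoms; a planar conformation would have a fully conjugated π system of 8 electrons. But 8 = 4(2), which is 4n not 4n+2, so ring E is not aromatic (cycloheptatrienyl anion).
Aromatic: A, C, D. Total: 3.

3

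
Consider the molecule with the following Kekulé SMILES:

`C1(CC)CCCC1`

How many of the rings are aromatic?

The SMILES encodes a five-membered saturated carbon ring.
The 5-membered ring has only sp³ atoms, so it is not fully conjugated — not aromatic (cyclopentane).

0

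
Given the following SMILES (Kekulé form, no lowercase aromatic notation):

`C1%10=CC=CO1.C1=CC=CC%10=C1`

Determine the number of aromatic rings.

2

The SMILES encodes a five-membered ring of four carbons and one oxygen, with two C=C double bonds; a six-membered carbon ring with three alternating C=C double bonds.
The 5-membered ring with one oxygen is planar and fully conjugated; 2 ring double bonds (4 π electrons) plus a heteroatom lone pair (2) give 6 π electrons. 6 = 4(1)+2, so it is aromatic (furan).
The 6-membered ring has a continuous p-orbital overlap around the ring; 3 ring double bonds give 6 π electrons. Since 6 = 4n+2 (n=1), it is aromatic (benzene).
2 of the 2 rings are aromatic. Total: 2.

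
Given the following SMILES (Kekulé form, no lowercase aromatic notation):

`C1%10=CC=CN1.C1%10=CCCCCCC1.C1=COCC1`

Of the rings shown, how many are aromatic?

The SMILES encodes a five-membered ring of four carbons and one nitrogen bearing a hydrogen, with two C=C double bonds; an eight-membered carbon ring with one C=C double bond; a five-membered ring of four carbons and one oxygen, with one C=C double bond and two sp³ carbons.
The 5-membered ring with one N–H is fully conjugated (every ring atom contributes a p orbital); 2 ring double bonds (4 π electrons) plus a heteroatom lone pair (2) give 6 π electrons. That satisfies 4n+2 with n=1, so it is aromatic (pyrrole).
The 8-membered ring has six sp³ carbons, so it is not fully conjugated — not aromatic (cyclooctene).
The 5-membered ring with one oxygen has two sp³ carbons, so it is not fully conjugated — not aromatic (2,3-dihydrofuran).
1 of the 3 rings is aromatic. Total: 1.

1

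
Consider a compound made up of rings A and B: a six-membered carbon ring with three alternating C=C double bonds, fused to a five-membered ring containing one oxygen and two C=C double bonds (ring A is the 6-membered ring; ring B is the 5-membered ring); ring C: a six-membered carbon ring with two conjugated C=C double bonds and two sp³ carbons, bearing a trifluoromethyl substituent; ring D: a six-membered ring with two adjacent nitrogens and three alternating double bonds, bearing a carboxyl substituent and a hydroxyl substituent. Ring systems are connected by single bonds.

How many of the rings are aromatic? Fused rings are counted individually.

Rings A and B form a fused bicyclic system (with one oxygen) with 9 sp² atoms and 10 π electrons from ring double bonds plus a heteroatom lone pair. 10 = 4(2)+2, so the system is aromatic and both rings count as aromatic (benzofuran).
Ring C has two sp³ carbons, so it is not fully conjugated — not aromatic (1,3-cyclohexadiene).
Ring D is fully conjugated (every ring atom contributes a p orbital); 3 ring double bonds give 6 π electrons. Since 6 = 4n+2 (n=1), ring D is aromatic (pyridazine).
Aromatic: A, B, D. Total: 3.

3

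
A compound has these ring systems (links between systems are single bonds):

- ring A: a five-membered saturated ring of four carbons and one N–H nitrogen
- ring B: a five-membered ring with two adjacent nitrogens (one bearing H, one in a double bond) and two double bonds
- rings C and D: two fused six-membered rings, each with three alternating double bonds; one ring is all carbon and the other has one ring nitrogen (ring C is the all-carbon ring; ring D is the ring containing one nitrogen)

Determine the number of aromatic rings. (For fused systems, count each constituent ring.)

Ring A has only sp³ atoms, so it is not fully conjugated — not aromatic (pyrrolidine).
Ring B has a continuous p-orbital overlap around the ring; 2 ring double bonds (4 π electrons) plus a heteroatom lone pair (2) give 6 π electrons. 6 = 4(1)+2, so ring B is aromatic (pyrazole).
Rings C and D form a fused bicyclic system (with one nitrogen) with 10 sp² atoms and 10 π electrons from ring double bonds. 10 = 4(2)+2, so the system is aromatic and both rings count as aromatic (quinoline).
Aromatic: B, C, D. Total: 3.

3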